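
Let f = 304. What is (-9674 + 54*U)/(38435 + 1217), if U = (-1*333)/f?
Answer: -1479439/6027104 ≈ -0.24546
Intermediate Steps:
U = -333/304 (U = -1*333/304 = -333*1/304 = -333/304 ≈ -1.0954)
(-9674 + 54*U)/(38435 + 1217) = (-9674 + 54*(-333/304))/(38435 + 1217) = (-9674 - 8991/152)/39652 = -1479439/152*1/39652 = -1479439/6027104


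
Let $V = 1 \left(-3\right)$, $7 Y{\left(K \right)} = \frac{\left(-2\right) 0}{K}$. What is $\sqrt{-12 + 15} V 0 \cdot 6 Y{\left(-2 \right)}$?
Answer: $0$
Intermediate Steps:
$Y{\left(K \right)} = 0$ ($Y{\left(K \right)} = \frac{\left(-2\right) 0 \frac{1}{K}}{7} = \frac{0 \frac{1}{K}}{7} = \frac{1}{7} \cdot 0 = 0$)
$V = -3$
$\sqrt{-12 + 15} V 0 \cdot 6 Y{\left(-2 \right)} = \sqrt{-12 + 15} \left(-3\right) 0 \cdot 6 \cdot 0 = \sqrt{3} \cdot 0 \cdot 6 \cdot 0 = \sqrt{3} \cdot 0 \cdot 0 = 0 \cdot 0 = 0$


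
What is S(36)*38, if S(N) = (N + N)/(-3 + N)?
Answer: 912/11 ≈ 82.909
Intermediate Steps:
S(N) = 2*N/(-3 + N) (S(N) = (2*N)/(-3 + N) = 2*N/(-3 + N))
S(36)*38 = (2*36/(-3 + 36))*38 = (2*36/33)*38 = (2*36*(1/33))*38 = (24/11)*38 = 912/11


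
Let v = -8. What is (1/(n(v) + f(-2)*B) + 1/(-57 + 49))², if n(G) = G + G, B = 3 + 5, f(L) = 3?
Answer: 0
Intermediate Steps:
B = 8
n(G) = 2*G
(1/(n(v) + f(-2)*B) + 1/(-57 + 49))² = (1/(2*(-8) + 3*8) + 1/(-57 + 49))² = (1/(-16 + 24) + 1/(-8))² = (1/8 - ⅛)² = (⅛ - ⅛)² = 0² = 0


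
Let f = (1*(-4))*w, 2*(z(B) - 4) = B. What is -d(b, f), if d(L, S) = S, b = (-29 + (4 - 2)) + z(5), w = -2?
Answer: -8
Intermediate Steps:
z(B) = 4 + B/2
f = 8 (f = (1*(-4))*(-2) = -4*(-2) = 8)
b = -41/2 (b = (-29 + (4 - 2)) + (4 + (½)*5) = (-29 + 2) + (4 + 5/2) = -27 + 13/2 = -41/2 ≈ -20.500)
-d(b, f) = -1*8 = -8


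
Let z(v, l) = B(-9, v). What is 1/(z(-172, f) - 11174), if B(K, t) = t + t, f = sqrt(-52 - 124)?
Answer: -1/11518 ≈ -8.6821e-5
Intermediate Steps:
f = 4*I*sqrt(11) (f = sqrt(-176) = 4*I*sqrt(11) ≈ 13.266*I)
B(K, t) = 2*t
z(v, l) = 2*v
1/(z(-172, f) - 11174) = 1/(2*(-172) - 11174) = 1/(-344 - 11174) = 1/(-11518) = -1/11518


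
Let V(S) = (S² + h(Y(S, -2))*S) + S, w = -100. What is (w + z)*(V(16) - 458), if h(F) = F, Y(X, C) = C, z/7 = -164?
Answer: 272064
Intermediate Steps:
z = -1148 (z = 7*(-164) = -1148)
V(S) = S² - S (V(S) = (S² - 2*S) + S = S² - S)
(w + z)*(V(16) - 458) = (-100 - 1148)*(16*(-1 + 16) - 458) = -1248*(16*15 - 458) = -1248*(240 - 458) = -1248*(-218) = 272064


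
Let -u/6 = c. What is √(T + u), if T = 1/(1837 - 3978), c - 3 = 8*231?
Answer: I*√50908584527/2141 ≈ 105.39*I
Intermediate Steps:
c = 1851 (c = 3 + 8*231 = 3 + 1848 = 1851)
u = -11106 (u = -6*1851 = -11106)
T = -1/2141 (T = 1/(-2141) = -1/2141 ≈ -0.00046707)
√(T + u) = √(-1/2141 - 11106) = √(-23777947/2141) = I*√50908584527/2141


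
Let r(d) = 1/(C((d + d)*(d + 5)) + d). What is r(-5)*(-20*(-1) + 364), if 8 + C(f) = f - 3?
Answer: -24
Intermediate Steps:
C(f) = -11 + f (C(f) = -8 + (f - 3) = -8 + (-3 + f) = -11 + f)
r(d) = 1/(-11 + d + 2*d*(5 + d)) (r(d) = 1/((-11 + (d + d)*(d + 5)) + d) = 1/((-11 + (2*d)*(5 + d)) + d) = 1/((-11 + 2*d*(5 + d)) + d) = 1/(-11 + d + 2*d*(5 + d)))
r(-5)*(-20*(-1) + 364) = (-20*(-1) + 364)/(-11 - 5 + 2*(-5)*(5 - 5)) = (20 + 364)/(-11 - 5 + 2*(-5)*0) = 384/(-11 - 5 + 0) = 384/(-16) = -1/16*384 = -24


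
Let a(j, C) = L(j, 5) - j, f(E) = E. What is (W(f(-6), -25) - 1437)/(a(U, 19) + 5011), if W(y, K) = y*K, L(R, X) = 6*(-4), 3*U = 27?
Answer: -1287/4978 ≈ -0.25854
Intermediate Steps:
U = 9 (U = (⅓)*27 = 9)
L(R, X) = -24
a(j, C) = -24 - j
W(y, K) = K*y
(W(f(-6), -25) - 1437)/(a(U, 19) + 5011) = (-25*(-6) - 1437)/((-24 - 1*9) + 5011) = (150 - 1437)/((-24 - 9) + 5011) = -1287/(-33 + 5011) = -1287/4978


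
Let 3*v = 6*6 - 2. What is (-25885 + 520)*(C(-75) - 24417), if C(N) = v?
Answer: 619049735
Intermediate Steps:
v = 34/3 (v = (6*6 - 2)/3 = (36 - 2)/3 = (⅓)*34 = 34/3 ≈ 11.333)
C(N) = 34/3
(-25885 + 520)*(C(-75) - 24417) = (-25885 + 520)*(34/3 - 24417) = -25365*(-73217/3) = 619049735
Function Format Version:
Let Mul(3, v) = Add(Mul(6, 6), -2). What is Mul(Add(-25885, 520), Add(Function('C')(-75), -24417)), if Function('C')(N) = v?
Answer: 619049735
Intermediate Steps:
v = Rational(34, 3) (v = Mul(Rational(1, 3), Add(Mul(6, 6), -2)) = Mul(Rational(1, 3), Add(36, -2)) = Mul(Rational(1, 3), 34) = Rational(34, 3) ≈ 11.333)
Function('C')(N) = Rational(34, 3)
Mul(Add(-25885, 520), Add(Function('C')(-75), -24417)) = Mul(Add(-25885, 520), Add(Rational(34, 3), -24417)) = Mul(-25365, Rational(-73217, 3)) = 619049735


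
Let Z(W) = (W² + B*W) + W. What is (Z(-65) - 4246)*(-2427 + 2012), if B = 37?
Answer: 1033765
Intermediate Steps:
Z(W) = W² + 38*W (Z(W) = (W² + 37*W) + W = W² + 38*W)
(Z(-65) - 4246)*(-2427 + 2012) = (-65*(38 - 65) - 4246)*(-2427 + 2012) = (-65*(-27) - 4246)*(-415) = (1755 - 4246)*(-415) = -2491*(-415) = 1033765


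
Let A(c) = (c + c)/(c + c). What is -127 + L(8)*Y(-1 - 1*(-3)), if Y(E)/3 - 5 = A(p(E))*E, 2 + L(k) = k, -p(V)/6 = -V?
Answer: -1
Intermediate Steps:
p(V) = 6*V (p(V) = -(-6)*V = 6*V)
L(k) = -2 + k
A(c) = 1 (A(c) = (2*c)/((2*c)) = (2*c)*(1/(2*c)) = 1)
Y(E) = 15 + 3*E (Y(E) = 15 + 3*(1*E) = 15 + 3*E)
-127 + L(8)*Y(-1 - 1*(-3)) = -127 + (-2 + 8)*(15 + 3*(-1 - 1*(-3))) = -127 + 6*(15 + 3*(-1 + 3)) = -127 + 6*(15 + 3*2) = -127 + 6*(15 + 6) = -127 + 6*21 = -127 + 126 = -1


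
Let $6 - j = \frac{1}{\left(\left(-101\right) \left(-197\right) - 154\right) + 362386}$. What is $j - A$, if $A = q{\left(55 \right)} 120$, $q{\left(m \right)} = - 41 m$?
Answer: $\frac{103406400173}{382129} \approx 2.7061 \cdot 10^{5}$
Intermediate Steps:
$j = \frac{2292773}{382129}$ ($j = 6 - \frac{1}{\left(\left(-101\right) \left(-197\right) - 154\right) + 362386} = 6 - \frac{1}{\left(19897 - 154\right) + 362386} = 6 - \frac{1}{19743 + 362386} = 6 - \frac{1}{382129} = \frac{2292773}{382129} \approx 6.0$)
$A = -270600$ ($A = \left(-41\right) 55 \cdot 120 = \left(-2255\right) 120 = -270600$)
$j - A = \frac{2292773}{382129} - -270600 = \frac{2292773}{382129} + 270600 = \frac{103406400173}{382129}$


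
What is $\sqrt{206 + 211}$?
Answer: $\sqrt{417} \approx 20.421$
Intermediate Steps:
$\sqrt{206 + 211} = \sqrt{417}$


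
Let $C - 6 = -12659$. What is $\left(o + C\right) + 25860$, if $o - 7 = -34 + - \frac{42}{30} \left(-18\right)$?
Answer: $\frac{66026}{5} \approx 13205.0$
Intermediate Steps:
$C = -12653$ ($C = 6 - 12659 = -12653$)
$o = - \frac{9}{5}$ ($o = 7 - \left(34 - - \frac{42}{30} \left(-18\right)\right) = 7 - \left(34 - \left(-42\right) \frac{1}{30} \left(-18\right)\right) = 7 - \frac{44}{5} = - \frac{9}{5} \approx -1.8$)
$\left(o + C\right) + 25860 = \left(- \frac{9}{5} - 12653\right) + 25860 = - \frac{63274}{5} + 25860 = \frac{66026}{5}$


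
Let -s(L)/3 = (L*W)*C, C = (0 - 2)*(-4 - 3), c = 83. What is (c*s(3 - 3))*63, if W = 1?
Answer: 0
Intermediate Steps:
C = 14 (C = -2*(-7) = 14)
s(L) = -42*L (s(L) = -3*L*1*14 = -3*L*14 = -42*L)
(c*s(3 - 3))*63 = (83*(-42*(3 - 3)))*63 = (83*(-42*0))*63 = (83*0)*63 = 0*63 = 0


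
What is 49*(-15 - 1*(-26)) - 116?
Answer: 423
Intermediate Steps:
49*(-15 - 1*(-26)) - 116 = 49*(-15 + 26) - 116 = 49*11 - 116 = 539 - 116 = 423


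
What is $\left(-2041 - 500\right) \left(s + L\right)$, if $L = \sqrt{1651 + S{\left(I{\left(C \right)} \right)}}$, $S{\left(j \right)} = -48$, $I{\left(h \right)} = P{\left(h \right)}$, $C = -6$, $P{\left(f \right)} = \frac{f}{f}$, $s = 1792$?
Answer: $-4553472 - 2541 \sqrt{1603} \approx -4.6552 \cdot 10^{6}$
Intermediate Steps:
$P{\left(f \right)} = 1$
$I{\left(h \right)} = 1$
$L = \sqrt{1603}$ ($L = \sqrt{1651 - 48} = \sqrt{1603} \approx 40.037$)
$\left(-2041 - 500\right) \left(s + L\right) = \left(-2041 - 500\right) \left(1792 + \sqrt{1603}\right) = - 2541 \left(1792 + \sqrt{1603}\right) = -4553472 - 2541 \sqrt{1603}$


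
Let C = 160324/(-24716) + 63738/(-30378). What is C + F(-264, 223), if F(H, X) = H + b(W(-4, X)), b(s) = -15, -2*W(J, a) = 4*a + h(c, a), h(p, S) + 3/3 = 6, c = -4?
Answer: -8996882903/31284277 ≈ -287.58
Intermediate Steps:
h(p, S) = 5 (h(p, S) = -1 + 6 = 5)
W(J, a) = -5/2 - 2*a (W(J, a) = -(4*a + 5)/2 = -(5 + 4*a)/2 = -5/2 - 2*a)
F(H, X) = -15 + H (F(H, X) = H - 15 = -15 + H)
C = -268569620/31284277 (C = 160324*(-1/24716) + 63738*(-1/30378) = -40081/6179 - 10623/5063 = -268569620/31284277 ≈ -8.5848)
C + F(-264, 223) = -268569620/31284277 + (-15 - 264) = -268569620/31284277 - 279 = -8996882903/31284277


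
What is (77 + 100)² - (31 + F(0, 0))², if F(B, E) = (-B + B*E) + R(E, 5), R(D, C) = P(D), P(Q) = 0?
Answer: 30368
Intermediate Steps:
R(D, C) = 0
F(B, E) = -B + B*E (F(B, E) = (-B + B*E) + 0 = -B + B*E)
(77 + 100)² - (31 + F(0, 0))² = (77 + 100)² - (31 + 0*(-1 + 0))² = 177² - (31 + 0*(-1))² = 31329 - (31 + 0)² = 31329 - 1*31² = 31329 - 1*961 = 31329 - 961 = 30368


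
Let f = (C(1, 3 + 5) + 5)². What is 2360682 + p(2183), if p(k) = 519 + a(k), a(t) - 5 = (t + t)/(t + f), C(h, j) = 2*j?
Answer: 3097904455/1312 ≈ 2.3612e+6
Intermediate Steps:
f = 441 (f = (2*(3 + 5) + 5)² = (2*8 + 5)² = (16 + 5)² = 21² = 441)
a(t) = 5 + 2*t/(441 + t) (a(t) = 5 + (t + t)/(t + 441) = 5 + (2*t)/(441 + t) = 5 + 2*t/(441 + t))
p(k) = 519 + 7*(315 + k)/(441 + k)
2360682 + p(2183) = 2360682 + 2*(115542 + 263*2183)/(441 + 2183) = 2360682 + 2*(115542 + 574129)/2624 = 2360682 + 2*(1/2624)*689671 = 2360682 + 689671/1312 = 3097904455/1312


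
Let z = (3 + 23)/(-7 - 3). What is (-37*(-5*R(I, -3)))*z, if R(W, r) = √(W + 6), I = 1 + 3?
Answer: -481*√10 ≈ -1521.1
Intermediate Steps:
I = 4
R(W, r) = √(6 + W)
z = -13/5 (z = 26/(-10) = 26*(-⅒) = -13/5 ≈ -2.6000)
(-37*(-5*R(I, -3)))*z = -37*(-5*√(6 + 4))*(-13/5) = -37*(-5*√10)*(-13/5) = -(-185)*√10*(-13/5) = (185*√10)*(-13/5) = -481*√10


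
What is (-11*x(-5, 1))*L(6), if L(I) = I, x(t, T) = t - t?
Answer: 0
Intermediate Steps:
x(t, T) = 0
(-11*x(-5, 1))*L(6) = -11*0*6 = 0*6 = 0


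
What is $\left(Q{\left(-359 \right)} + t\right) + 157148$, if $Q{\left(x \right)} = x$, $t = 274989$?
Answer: $431778$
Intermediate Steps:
$\left(Q{\left(-359 \right)} + t\right) + 157148 = \left(-359 + 274989\right) + 157148 = 274630 + 157148 = 431778$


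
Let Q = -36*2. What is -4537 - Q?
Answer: -4465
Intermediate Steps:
Q = -72
-4537 - Q = -4537 - 1*(-72) = -4537 + 72 = -4465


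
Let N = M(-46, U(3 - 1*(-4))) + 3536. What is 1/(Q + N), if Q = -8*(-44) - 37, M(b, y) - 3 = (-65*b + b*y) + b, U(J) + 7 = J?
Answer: 1/6798 ≈ 0.00014710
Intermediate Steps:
U(J) = -7 + J
M(b, y) = 3 - 64*b + b*y (M(b, y) = 3 + ((-65*b + b*y) + b) = 3 + (-64*b + b*y) = 3 - 64*b + b*y)
Q = 315 (Q = 352 - 37 = 315)
N = 6483 (N = (3 - 64*(-46) - 46*(-7 + (3 - 1*(-4)))) + 3536 = (3 + 2944 - 46*(-7 + (3 + 4))) + 3536 = (3 + 2944 - 46*(-7 + 7)) + 3536 = (3 + 2944 - 46*0) + 3536 = (3 + 2944 + 0) + 3536 = 2947 + 3536 = 6483)
1/(Q + N) = 1/(315 + 6483) = 1/6798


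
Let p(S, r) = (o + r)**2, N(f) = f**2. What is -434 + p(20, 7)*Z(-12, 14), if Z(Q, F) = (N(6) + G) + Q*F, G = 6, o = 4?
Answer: -15680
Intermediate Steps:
p(S, r) = (4 + r)**2
Z(Q, F) = 42 + F*Q (Z(Q, F) = (6**2 + 6) + Q*F = (36 + 6) + F*Q = 42 + F*Q)
-434 + p(20, 7)*Z(-12, 14) = -434 + (4 + 7)**2*(42 + 14*(-12)) = -434 + 11**2*(42 - 168) = -434 + 121*(-126) = -434 - 15246 = -15680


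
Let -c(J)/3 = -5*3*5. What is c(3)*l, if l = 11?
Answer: 2475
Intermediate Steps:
c(J) = 225 (c(J) = -3*(-5*3)*5 = -(-45)*5 = -3*(-75) = 225)
c(3)*l = 225*11 = 2475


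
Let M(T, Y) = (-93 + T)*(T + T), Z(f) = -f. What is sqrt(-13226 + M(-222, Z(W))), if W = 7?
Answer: sqrt(126634) ≈ 355.86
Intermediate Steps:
M(T, Y) = 2*T*(-93 + T) (M(T, Y) = (-93 + T)*(2*T) = 2*T*(-93 + T))
sqrt(-13226 + M(-222, Z(W))) = sqrt(-13226 + 2*(-222)*(-93 - 222)) = sqrt(-13226 + 2*(-222)*(-315)) = sqrt(-13226 + 139860) = sqrt(126634)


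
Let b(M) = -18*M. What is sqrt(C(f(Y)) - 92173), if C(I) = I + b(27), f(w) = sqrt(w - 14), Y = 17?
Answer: sqrt(-92659 + sqrt(3)) ≈ 304.4*I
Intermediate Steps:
f(w) = sqrt(-14 + w)
C(I) = -486 + I (C(I) = I - 18*27 = I - 486 = -486 + I)
sqrt(C(f(Y)) - 92173) = sqrt((-486 + sqrt(-14 + 17)) - 92173) = sqrt((-486 + sqrt(3)) - 92173) = sqrt(-92659 + sqrt(3))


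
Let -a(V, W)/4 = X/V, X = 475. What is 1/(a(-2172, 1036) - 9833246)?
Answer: -543/5339452103 ≈ -1.0170e-7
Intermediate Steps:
a(V, W) = -1900/V
1/(a(-2172, 1036) - 9833246) = 1/(-1900/(-2172) - 9833246) = 1/(-1900*(-1/2172) - 9833246) = 1/(475/543 - 9833246) = 1/(-5339452103/543) = -543/5339452103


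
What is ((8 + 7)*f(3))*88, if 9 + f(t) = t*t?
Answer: 0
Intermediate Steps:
f(t) = -9 + t² (f(t) = -9 + t*t = -9 + t²)
((8 + 7)*f(3))*88 = ((8 + 7)*(-9 + 3²))*88 = (15*(-9 + 9))*88 = (15*0)*88 = 0*88 = 0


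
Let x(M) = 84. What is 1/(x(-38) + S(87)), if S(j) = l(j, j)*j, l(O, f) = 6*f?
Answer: 1/45498 ≈ 2.1979e-5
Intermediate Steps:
S(j) = 6*j² (S(j) = (6*j)*j = 6*j²)
1/(x(-38) + S(87)) = 1/(84 + 6*87²) = 1/(84 + 6*7569) = 1/(84 + 45414) = 1/45498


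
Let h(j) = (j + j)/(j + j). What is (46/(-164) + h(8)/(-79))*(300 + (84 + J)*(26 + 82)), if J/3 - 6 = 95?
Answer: -39970152/3239 ≈ -12340.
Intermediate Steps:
J = 303 (J = 18 + 3*95 = 18 + 285 = 303)
h(j) = 1 (h(j) = (2*j)/((2*j)) = (2*j)*(1/(2*j)) = 1)
(46/(-164) + h(8)/(-79))*(300 + (84 + J)*(26 + 82)) = (46/(-164) + 1/(-79))*(300 + (84 + 303)*(26 + 82)) = (46*(-1/164) + 1*(-1/79))*(300 + 387*108) = (-23/82 - 1/79)*(300 + 41796) = -1899/6478*42096 = -39970152/3239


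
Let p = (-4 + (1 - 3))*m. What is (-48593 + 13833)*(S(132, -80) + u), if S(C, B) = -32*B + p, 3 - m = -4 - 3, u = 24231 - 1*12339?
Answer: -500265920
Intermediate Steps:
u = 11892 (u = 24231 - 12339 = 11892)
m = 10 (m = 3 - (-4 - 3) = 3 - 1*(-7) = 3 + 7 = 10)
p = -60 (p = (-4 + (1 - 3))*10 = (-4 - 2)*10 = -6*10 = -60)
S(C, B) = -60 - 32*B (S(C, B) = -32*B - 60 = -60 - 32*B)
(-48593 + 13833)*(S(132, -80) + u) = (-48593 + 13833)*((-60 - 32*(-80)) + 11892) = -34760*((-60 + 2560) + 11892) = -34760*(2500 + 11892) = -34760*14392 = -500265920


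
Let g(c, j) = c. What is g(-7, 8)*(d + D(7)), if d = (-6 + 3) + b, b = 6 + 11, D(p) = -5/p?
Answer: -93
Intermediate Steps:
b = 17
d = 14 (d = (-6 + 3) + 17 = -3 + 17 = 14)
g(-7, 8)*(d + D(7)) = -7*(14 - 5/7) = -7*93/7 = -93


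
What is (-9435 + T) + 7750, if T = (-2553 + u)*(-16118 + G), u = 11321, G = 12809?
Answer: -29014997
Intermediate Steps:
T = -29013312 (T = (-2553 + 11321)*(-16118 + 12809) = 8768*(-3309) = -29013312)
(-9435 + T) + 7750 = (-9435 - 29013312) + 7750 = -29022747 + 7750 = -29014997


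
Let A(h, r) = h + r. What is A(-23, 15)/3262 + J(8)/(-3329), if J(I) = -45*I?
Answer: 573844/5429599 ≈ 0.10569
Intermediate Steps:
A(-23, 15)/3262 + J(8)/(-3329) = (-23 + 15)/3262 - 45*8/(-3329) = -8*1/3262 - 360*(-1/3329) = -4/1631 + 360/3329 = 573844/5429599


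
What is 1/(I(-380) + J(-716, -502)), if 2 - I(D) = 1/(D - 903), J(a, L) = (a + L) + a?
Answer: -1283/2478755 ≈ -0.00051760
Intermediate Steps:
J(a, L) = L + 2*a (J(a, L) = (L + a) + a = L + 2*a)
I(D) = 2 - 1/(-903 + D) (I(D) = 2 - 1/(D - 903) = 2 - 1/(-903 + D))
1/(I(-380) + J(-716, -502)) = 1/((-1807 + 2*(-380))/(-903 - 380) + (-502 + 2*(-716))) = 1/((-1807 - 760)/(-1283) + (-502 - 1432)) = 1/(-1/1283*(-2567) - 1934) = 1/(2567/1283 - 1934) = 1/(-2478755/1283) = -1283/2478755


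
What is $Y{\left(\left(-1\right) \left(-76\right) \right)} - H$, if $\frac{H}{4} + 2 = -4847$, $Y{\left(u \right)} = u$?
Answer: $19472$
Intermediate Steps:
$H = -19396$ ($H = -8 + 4 \left(-4847\right) = -8 - 19388 = -19396$)
$Y{\left(\left(-1\right) \left(-76\right) \right)} - H = \left(-1\right) \left(-76\right) - -19396 = 76 + 19396 = 19472$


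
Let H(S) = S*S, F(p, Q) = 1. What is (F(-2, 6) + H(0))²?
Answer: 1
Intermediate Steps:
H(S) = S²
(F(-2, 6) + H(0))² = (1 + 0²)² = (1 + 0)² = 1² = 1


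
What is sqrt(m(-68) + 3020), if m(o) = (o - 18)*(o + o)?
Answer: 2*sqrt(3679) ≈ 121.31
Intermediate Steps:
m(o) = 2*o*(-18 + o) (m(o) = (-18 + o)*(2*o) = 2*o*(-18 + o))
sqrt(m(-68) + 3020) = sqrt(2*(-68)*(-18 - 68) + 3020) = sqrt(2*(-68)*(-86) + 3020) = sqrt(11696 + 3020) = sqrt(14716) = 2*sqrt(3679)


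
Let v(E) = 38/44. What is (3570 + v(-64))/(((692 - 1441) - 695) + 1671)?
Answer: 78559/4994 ≈ 15.731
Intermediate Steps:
v(E) = 19/22 (v(E) = 38*(1/44) = 19/22)
(3570 + v(-64))/(((692 - 1441) - 695) + 1671) = (3570 + 19/22)/(((692 - 1441) - 695) + 1671) = 78559/(22*((-749 - 695) + 1671)) = 78559/(22*(-1444 + 1671)) = (78559/22)/227 = (78559/22)*(1/227) = 78559/4994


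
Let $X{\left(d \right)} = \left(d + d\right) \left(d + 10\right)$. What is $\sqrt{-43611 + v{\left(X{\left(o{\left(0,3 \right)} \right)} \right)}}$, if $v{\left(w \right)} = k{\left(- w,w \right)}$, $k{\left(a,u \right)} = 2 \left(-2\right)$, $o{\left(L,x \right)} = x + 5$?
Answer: $i \sqrt{43615} \approx 208.84 i$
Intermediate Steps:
$o{\left(L,x \right)} = 5 + x$
$k{\left(a,u \right)} = -4$
$X{\left(d \right)} = 2 d \left(10 + d\right)$
$v{\left(w \right)} = -4$
$\sqrt{-43611 + v{\left(X{\left(o{\left(0,3 \right)} \right)} \right)}} = \sqrt{-43611 - 4} = \sqrt{-43615} = i \sqrt{43615}$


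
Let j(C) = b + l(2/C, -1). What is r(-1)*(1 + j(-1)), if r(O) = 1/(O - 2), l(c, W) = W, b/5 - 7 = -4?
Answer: -5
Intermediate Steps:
b = 15 (b = 35 + 5*(-4) = 35 - 20 = 15)
j(C) = 14 (j(C) = 15 - 1 = 14)
r(O) = 1/(-2 + O)
r(-1)*(1 + j(-1)) = (1 + 14)/(-2 - 1) = 15/(-3) = -⅓*15 = -5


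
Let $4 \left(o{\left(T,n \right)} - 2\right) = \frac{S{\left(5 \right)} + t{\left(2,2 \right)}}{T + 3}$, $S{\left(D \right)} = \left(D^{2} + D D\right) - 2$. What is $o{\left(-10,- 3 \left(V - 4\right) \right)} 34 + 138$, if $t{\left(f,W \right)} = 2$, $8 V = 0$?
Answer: $\frac{1017}{7} \approx 145.29$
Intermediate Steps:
$V = 0$ ($V = \frac{1}{8} \cdot 0 = 0$)
$S{\left(D \right)} = -2 + 2 D^{2}$ ($S{\left(D \right)} = \left(D^{2} + D^{2}\right) - 2 = 2 D^{2} - 2 = -2 + 2 D^{2}$)
$o{\left(T,n \right)} = 2 + \frac{25}{2 \left(3 + T\right)}$ ($o{\left(T,n \right)} = 2 + \frac{\left(\left(-2 + 2 \cdot 5^{2}\right) + 2\right) \frac{1}{T + 3}}{4} = 2 + \frac{\left(\left(-2 + 2 \cdot 25\right) + 2\right) \frac{1}{3 + T}}{4} = 2 + \frac{\left(\left(-2 + 50\right) + 2\right) \frac{1}{3 + T}}{4} = 2 + \frac{\left(48 + 2\right) \frac{1}{3 + T}}{4} = 2 + \frac{50 \frac{1}{3 + T}}{4} = 2 + \frac{25}{2 \left(3 + T\right)}$)
$o{\left(-10,- 3 \left(V - 4\right) \right)} 34 + 138 = \frac{37 + 4 \left(-10\right)}{2 \left(3 - 10\right)} 34 + 138 = \frac{37 - 40}{2 \left(-7\right)} 34 + 138 = \frac{1}{2} \left(- \frac{1}{7}\right) \left(-3\right) 34 + 138 = \frac{3}{14} \cdot 34 + 138 = \frac{51}{7} + 138 = \frac{1017}{7}$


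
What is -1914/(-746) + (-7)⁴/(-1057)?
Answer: 16568/56323 ≈ 0.29416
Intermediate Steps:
-1914/(-746) + (-7)⁴/(-1057) = -1914*(-1/746) + 2401*(-1/1057) = 957/373 - 343/151 = 16568/56323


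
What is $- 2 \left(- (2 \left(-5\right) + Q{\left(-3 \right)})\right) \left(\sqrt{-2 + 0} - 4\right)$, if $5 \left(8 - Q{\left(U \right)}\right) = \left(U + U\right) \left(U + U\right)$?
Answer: $\frac{368}{5} - \frac{92 i \sqrt{2}}{5} \approx 73.6 - 26.022 i$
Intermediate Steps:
$Q{\left(U \right)} = 8 - \frac{4 U^{2}}{5}$ ($Q{\left(U \right)} = 8 - \frac{\left(U + U\right) \left(U + U\right)}{5} = 8 - \frac{2 U 2 U}{5} = 8 - \frac{4 U^{2}}{5}$)
$- 2 \left(- (2 \left(-5\right) + Q{\left(-3 \right)})\right) \left(\sqrt{-2 + 0} - 4\right) = - 2 \left(- (2 \left(-5\right) + \left(8 - \frac{4 \left(-3\right)^{2}}{5}\right))\right) \left(\sqrt{-2 + 0} - 4\right) = - 2 \left(- (-10 + \left(8 - \frac{36}{5}\right))\right) \left(\sqrt{-2} - 4\right) = - 2 \left(- (-10 + \left(8 - \frac{36}{5}\right))\right) \left(i \sqrt{2} - 4\right) = - 2 \left(- (-10 + \frac{4}{5})\right) \left(-4 + i \sqrt{2}\right) = - 2 \left(\left(-1\right) \left(- \frac{46}{5}\right)\right) \left(-4 + i \sqrt{2}\right) = \left(-2\right) \frac{46}{5} \left(-4 + i \sqrt{2}\right) = - \frac{92 \left(-4 + i \sqrt{2}\right)}{5} = \frac{368}{5} - \frac{92 i \sqrt{2}}{5}$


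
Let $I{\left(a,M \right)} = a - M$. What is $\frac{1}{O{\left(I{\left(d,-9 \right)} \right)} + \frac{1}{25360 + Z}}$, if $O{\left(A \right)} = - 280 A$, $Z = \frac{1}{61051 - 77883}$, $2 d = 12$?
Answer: $- \frac{426859519}{1792809962968} \approx -0.0002381$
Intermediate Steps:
$d = 6$ ($d = \frac{1}{2} \cdot 12 = 6$)
$Z = - \frac{1}{16832}$ ($Z = \frac{1}{-16832} = - \frac{1}{16832} \approx -5.9411 \cdot 10^{-5}$)
$\frac{1}{O{\left(I{\left(d,-9 \right)} \right)} + \frac{1}{25360 + Z}} = \frac{1}{- 280 \left(6 - -9\right) + \frac{1}{25360 - \frac{1}{16832}}} = \frac{1}{- 280 \left(6 + 9\right) + \frac{1}{\frac{426859519}{16832}}} = \frac{1}{\left(-280\right) 15 + \frac{16832}{426859519}} = \frac{1}{-4200 + \frac{16832}{426859519}} = \frac{1}{- \frac{1792809962968}{426859519}} = - \frac{426859519}{1792809962968}$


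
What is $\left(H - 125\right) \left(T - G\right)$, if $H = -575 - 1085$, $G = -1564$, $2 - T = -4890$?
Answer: $-11523960$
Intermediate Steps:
$T = 4892$ ($T = 2 - -4890 = 2 + 4890 = 4892$)
$H = -1660$
$\left(H - 125\right) \left(T - G\right) = \left(-1660 - 125\right) \left(4892 - -1564\right) = \left(-1660 - 125\right) \left(4892 + 1564\right) = \left(-1785\right) 6456 = -11523960$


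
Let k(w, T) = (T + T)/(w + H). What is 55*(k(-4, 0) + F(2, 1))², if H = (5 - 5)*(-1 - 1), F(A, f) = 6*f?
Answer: 1980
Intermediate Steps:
H = 0 (H = 0*(-2) = 0)
k(w, T) = 2*T/w (k(w, T) = (T + T)/(w + 0) = (2*T)/w = 2*T/w)
55*(k(-4, 0) + F(2, 1))² = 55*(2*0/(-4) + 6*1)² = 55*(2*0*(-¼) + 6)² = 55*(0 + 6)² = 55*6² = 55*36 = 1980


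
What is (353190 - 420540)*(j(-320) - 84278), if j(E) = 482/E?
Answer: 90819595935/16 ≈ 5.6762e+9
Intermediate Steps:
(353190 - 420540)*(j(-320) - 84278) = (353190 - 420540)*(482/(-320) - 84278) = -67350*(482*(-1/320) - 84278) = -67350*(-241/160 - 84278) = -67350*(-13484721/160) = 90819595935/16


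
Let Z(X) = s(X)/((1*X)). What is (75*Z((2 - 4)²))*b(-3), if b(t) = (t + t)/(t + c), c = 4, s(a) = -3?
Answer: 675/2 ≈ 337.50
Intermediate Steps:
b(t) = 2*t/(4 + t) (b(t) = (t + t)/(t + 4) = (2*t)/(4 + t) = 2*t/(4 + t))
Z(X) = -3/X
(75*Z((2 - 4)²))*b(-3) = (75*(-3/(2 - 4)²))*(2*(-3)/(4 - 3)) = (75*(-3/((-2)²)))*(2*(-3)/1) = (75*(-3/4))*(2*(-3)*1) = (75*(-3*¼))*(-6) = (75*(-¾))*(-6) = -225/4*(-6) = 675/2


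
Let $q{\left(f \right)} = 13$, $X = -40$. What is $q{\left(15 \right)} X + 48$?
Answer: $-472$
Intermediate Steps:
$q{\left(15 \right)} X + 48 = 13 \left(-40\right) + 48 = -520 + 48 = -472$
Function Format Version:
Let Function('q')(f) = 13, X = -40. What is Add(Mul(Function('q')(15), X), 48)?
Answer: -472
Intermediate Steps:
Add(Mul(Function('q')(15), X), 48) = Add(Mul(13, -40), 48) = Add(-520, 48) = -472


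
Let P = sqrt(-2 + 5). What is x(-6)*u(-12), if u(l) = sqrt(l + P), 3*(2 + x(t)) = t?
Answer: -4*I*sqrt(12 - sqrt(3)) ≈ -12.817*I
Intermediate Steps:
x(t) = -2 + t/3
P = sqrt(3) ≈ 1.7320
u(l) = sqrt(l + sqrt(3))
x(-6)*u(-12) = (-2 + (1/3)*(-6))*sqrt(-12 + sqrt(3)) = (-2 - 2)*sqrt(-12 + sqrt(3)) = -4*sqrt(-12 + sqrt(3))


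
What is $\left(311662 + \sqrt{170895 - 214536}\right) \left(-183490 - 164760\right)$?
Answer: $-108536291500 - 1044750 i \sqrt{4849} \approx -1.0854 \cdot 10^{11} - 7.2751 \cdot 10^{7} i$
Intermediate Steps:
$\left(311662 + \sqrt{170895 - 214536}\right) \left(-183490 - 164760\right) = \left(311662 + \sqrt{-43641}\right) \left(-348250\right) = \left(311662 + 3 i \sqrt{4849}\right) \left(-348250\right) = -108536291500 - 1044750 i \sqrt{4849}$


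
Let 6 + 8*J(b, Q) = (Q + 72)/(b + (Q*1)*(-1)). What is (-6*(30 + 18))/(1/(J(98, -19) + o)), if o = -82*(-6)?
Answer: -1839452/13 ≈ -1.4150e+5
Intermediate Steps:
o = 492
J(b, Q) = -¾ + (72 + Q)/(8*(b - Q)) (J(b, Q) = -¾ + ((Q + 72)/(b + (Q*1)*(-1)))/8 = -¾ + ((72 + Q)/(b + Q*(-1)))/8 = -¾ + ((72 + Q)/(b - Q))/8 = -¾ + (72 + Q)/(8*(b - Q)))
(-6*(30 + 18))/(1/(J(98, -19) + o)) = (-6*(30 + 18))/(1/((-72 - 7*(-19) + 6*98)/(8*(-19 - 1*98)) + 492)) = (-6*48)/(1/((-72 + 133 + 588)/(8*(-19 - 98)) + 492)) = -288/(1/((⅛)*649/(-117) + 492)) = -288/(1/((⅛)*(-1/117)*649 + 492)) = -288/(1/(-649/936 + 492)) = -288/(1/(459863/936)) = -288/936/459863 = -288*459863/936 = -1839452/13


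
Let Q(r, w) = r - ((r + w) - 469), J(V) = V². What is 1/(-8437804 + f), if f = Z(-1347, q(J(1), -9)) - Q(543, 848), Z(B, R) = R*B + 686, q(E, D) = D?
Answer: -1/8424616 ≈ -1.1870e-7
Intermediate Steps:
Z(B, R) = 686 + B*R (Z(B, R) = B*R + 686 = 686 + B*R)
Q(r, w) = 469 - w (Q(r, w) = r - (-469 + r + w) = r + (469 - r - w) = 469 - w)
f = 13188 (f = (686 - 1347*(-9)) - (469 - 1*848) = (686 + 12123) - (469 - 848) = 12809 - 1*(-379) = 12809 + 379 = 13188)
1/(-8437804 + f) = 1/(-8437804 + 13188) = 1/(-8424616) = -1/8424616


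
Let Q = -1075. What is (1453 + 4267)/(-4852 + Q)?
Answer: -5720/5927 ≈ -0.96508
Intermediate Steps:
(1453 + 4267)/(-4852 + Q) = (1453 + 4267)/(-4852 - 1075) = 5720/(-5927) = 5720*(-1/5927) = -5720/5927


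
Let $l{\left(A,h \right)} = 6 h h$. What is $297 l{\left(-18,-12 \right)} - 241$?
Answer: $256367$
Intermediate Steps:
$l{\left(A,h \right)} = 6 h^{2}$
$297 l{\left(-18,-12 \right)} - 241 = 297 \cdot 6 \left(-12\right)^{2} - 241 = 297 \cdot 6 \cdot 144 - 241 = 297 \cdot 864 - 241 = 256608 - 241 = 256367$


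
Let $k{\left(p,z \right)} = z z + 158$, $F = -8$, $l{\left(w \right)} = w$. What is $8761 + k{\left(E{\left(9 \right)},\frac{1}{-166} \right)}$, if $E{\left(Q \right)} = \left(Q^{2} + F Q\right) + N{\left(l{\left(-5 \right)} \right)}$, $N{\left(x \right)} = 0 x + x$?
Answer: $\frac{245771965}{27556} \approx 8919.0$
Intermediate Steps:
$N{\left(x \right)} = x$ ($N{\left(x \right)} = 0 + x = x$)
$E{\left(Q \right)} = -5 + Q^{2} - 8 Q$ ($E{\left(Q \right)} = \left(Q^{2} - 8 Q\right) - 5 = -5 + Q^{2} - 8 Q$)
$k{\left(p,z \right)} = 158 + z^{2}$ ($k{\left(p,z \right)} = z^{2} + 158 = 158 + z^{2}$)
$8761 + k{\left(E{\left(9 \right)},\frac{1}{-166} \right)} = 8761 + \left(158 + \left(\frac{1}{-166}\right)^{2}\right) = 8761 + \left(158 + \left(- \frac{1}{166}\right)^{2}\right) = 8761 + \left(158 + \frac{1}{27556}\right) = 8761 + \frac{4353849}{27556} = \frac{245771965}{27556}$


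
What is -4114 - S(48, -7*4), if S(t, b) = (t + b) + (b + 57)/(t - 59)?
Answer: -45445/11 ≈ -4131.4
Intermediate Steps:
S(t, b) = b + t + (57 + b)/(-59 + t) (S(t, b) = (b + t) + (57 + b)/(-59 + t) = b + t + (57 + b)/(-59 + t))
-4114 - S(48, -7*4) = -4114 - (57 + 48**2 - 59*48 - (-406)*4 - 7*4*48)/(-59 + 48) = -4114 - (57 + 2304 - 2832 - 58*(-28) - 28*48)/(-11) = -4114 - (-1)*(57 + 2304 - 2832 + 1624 - 1344)/11 = -4114 - (-1)*(-191)/11 = -4114 - 1*191/11 = -4114 - 191/11 = -45445/11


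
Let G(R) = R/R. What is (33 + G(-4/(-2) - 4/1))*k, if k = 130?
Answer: 4420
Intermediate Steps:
G(R) = 1
(33 + G(-4/(-2) - 4/1))*k = (33 + 1)*130 = 34*130 = 4420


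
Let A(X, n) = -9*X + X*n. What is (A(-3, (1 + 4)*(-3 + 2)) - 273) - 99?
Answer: -330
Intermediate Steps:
(A(-3, (1 + 4)*(-3 + 2)) - 273) - 99 = (-3*(-9 + (1 + 4)*(-3 + 2)) - 273) - 99 = (-3*(-9 + 5*(-1)) - 273) - 99 = (-3*(-9 - 5) - 273) - 99 = (-3*(-14) - 273) - 99 = (42 - 273) - 99 = -231 - 99 = -330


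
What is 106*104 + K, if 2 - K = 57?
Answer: 10969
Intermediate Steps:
K = -55 (K = 2 - 1*57 = 2 - 57 = -55)
106*104 + K = 106*104 - 55 = 11024 - 55 = 10969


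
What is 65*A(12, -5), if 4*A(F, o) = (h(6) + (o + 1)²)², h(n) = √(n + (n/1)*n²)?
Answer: 15535/2 + 520*√222 ≈ 15515.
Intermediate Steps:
h(n) = √(n + n³) (h(n) = √(n + (n*1)*n²) = √(n + n*n²) = √(n + n³))
A(F, o) = (√222 + (1 + o)²)²/4 (A(F, o) = (√(6 + 6³) + (o + 1)²)²/4 = (√(6 + 216) + (1 + o)²)²/4 = (√222 + (1 + o)²)²/4)
65*A(12, -5) = 65*((√222 + (1 - 5)²)²/4) = 65*((√222 + (-4)²)²/4) = 65*((√222 + 16)²/4) = 65*((16 + √222)²/4) = 65*(16 + √222)²/4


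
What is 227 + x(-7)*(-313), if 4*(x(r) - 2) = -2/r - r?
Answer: -27135/28 ≈ -969.11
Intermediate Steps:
x(r) = 2 - 1/(2*r) - r/4 (x(r) = 2 + (-2/r - r)/4 = 2 + (-r - 2/r)/4 = 2 + (-1/(2*r) - r/4) = 2 - 1/(2*r) - r/4)
227 + x(-7)*(-313) = 227 + (2 - ½/(-7) - ¼*(-7))*(-313) = 227 + (2 - ½*(-⅐) + 7/4)*(-313) = 227 + (2 + 1/14 + 7/4)*(-313) = 227 + (107/28)*(-313) = 227 - 33491/28 = -27135/28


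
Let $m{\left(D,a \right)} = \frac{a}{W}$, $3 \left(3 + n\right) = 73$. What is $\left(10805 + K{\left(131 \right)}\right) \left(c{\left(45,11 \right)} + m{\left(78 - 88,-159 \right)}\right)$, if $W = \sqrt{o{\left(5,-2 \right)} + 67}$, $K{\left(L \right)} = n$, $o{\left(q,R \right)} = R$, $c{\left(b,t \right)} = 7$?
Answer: $\frac{227353}{3} - \frac{1721387 \sqrt{65}}{65} \approx -1.3773 \cdot 10^{5}$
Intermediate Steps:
$n = \frac{64}{3}$ ($n = -3 + \frac{1}{3} \cdot 73 = -3 + \frac{73}{3} = \frac{64}{3} \approx 21.333$)
$K{\left(L \right)} = \frac{64}{3}$
$W = \sqrt{65}$ ($W = \sqrt{-2 + 67} = \sqrt{65} \approx 8.0623$)
$m{\left(D,a \right)} = \frac{a \sqrt{65}}{65}$ ($m{\left(D,a \right)} = \frac{a}{\sqrt{65}} = a \frac{\sqrt{65}}{65} = \frac{a \sqrt{65}}{65}$)
$\left(10805 + K{\left(131 \right)}\right) \left(c{\left(45,11 \right)} + m{\left(78 - 88,-159 \right)}\right) = \left(10805 + \frac{64}{3}\right) \left(7 + \frac{1}{65} \left(-159\right) \sqrt{65}\right) = \frac{32479 \left(7 - \frac{159 \sqrt{65}}{65}\right)}{3} = \frac{227353}{3} - \frac{1721387 \sqrt{65}}{65}$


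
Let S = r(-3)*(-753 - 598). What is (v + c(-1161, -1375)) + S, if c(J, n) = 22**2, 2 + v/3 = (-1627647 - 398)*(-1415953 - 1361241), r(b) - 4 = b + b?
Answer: 13564190420370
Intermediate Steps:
r(b) = 4 + 2*b (r(b) = 4 + (b + b) = 4 + 2*b)
v = 13564190417184 (v = -6 + 3*((-1627647 - 398)*(-1415953 - 1361241)) = -6 + 3*(-1628045*(-2777194)) = -6 + 3*4521396805730 = -6 + 13564190417190 = 13564190417184)
c(J, n) = 484
S = 2702 (S = (4 + 2*(-3))*(-753 - 598) = (4 - 6)*(-1351) = -2*(-1351) = 2702)
(v + c(-1161, -1375)) + S = (13564190417184 + 484) + 2702 = 13564190417668 + 2702 = 13564190420370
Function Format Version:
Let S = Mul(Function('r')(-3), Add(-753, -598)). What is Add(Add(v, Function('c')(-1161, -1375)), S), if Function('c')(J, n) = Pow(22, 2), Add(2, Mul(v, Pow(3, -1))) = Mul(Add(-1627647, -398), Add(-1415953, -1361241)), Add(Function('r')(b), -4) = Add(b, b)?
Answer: 13564190420370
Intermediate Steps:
Function('r')(b) = Add(4, Mul(2, b)) (Function('r')(b) = Add(4, Add(b, b)) = Add(4, Mul(2, b)))
v = 13564190417184 (v = Add(-6, Mul(3, Mul(Add(-1627647, -398), Add(-1415953, -1361241)))) = Add(-6, Mul(3, Mul(-1628045, -2777194))) = Add(-6, Mul(3, 4521396805730)) = Add(-6, 13564190417190) = 13564190417184)
Function('c')(J, n) = 484
S = 2702 (S = Mul(Add(4, Mul(2, -3)), Add(-753, -598)) = Mul(Add(4, -6), -1351) = Mul(-2, -1351) = 2702)
Add(Add(v, Function('c')(-1161, -1375)), S) = Add(Add(13564190417184, 484), 2702) = Add(13564190417668, 2702) = 13564190420370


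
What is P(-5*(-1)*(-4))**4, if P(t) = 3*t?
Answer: 12960000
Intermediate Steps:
P(-5*(-1)*(-4))**4 = (3*(-5*(-1)*(-4)))**4 = (3*(5*(-4)))**4 = (3*(-20))**4 = (-60)**4 = 12960000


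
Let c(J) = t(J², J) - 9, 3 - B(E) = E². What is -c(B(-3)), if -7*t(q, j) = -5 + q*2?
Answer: 130/7 ≈ 18.571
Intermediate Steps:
t(q, j) = 5/7 - 2*q/7 (t(q, j) = -(-5 + q*2)/7 = -(-5 + 2*q)/7 = 5/7 - 2*q/7)
B(E) = 3 - E²
c(J) = -58/7 - 2*J²/7 (c(J) = (5/7 - 2*J²/7) - 9 = -58/7 - 2*J²/7)
-c(B(-3)) = -(-58/7 - 2*(3 - 1*(-3)²)²/7) = -(-58/7 - 2*(3 - 1*9)²/7) = -(-58/7 - 2*(3 - 9)²/7) = -(-58/7 - 2/7*(-6)²) = -(-58/7 - 2/7*36) = -(-58/7 - 72/7) = -1*(-130/7) = 130/7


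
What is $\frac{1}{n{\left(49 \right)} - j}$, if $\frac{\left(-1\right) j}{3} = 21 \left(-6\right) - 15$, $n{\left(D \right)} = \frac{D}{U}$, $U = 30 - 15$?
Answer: $- \frac{15}{6296} \approx -0.0023825$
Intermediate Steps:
$U = 15$
$n{\left(D \right)} = \frac{D}{15}$
$j = 423$ ($j = - 3 \left(21 \left(-6\right) - 15\right) = - 3 \left(-126 - 15\right) = \left(-3\right) \left(-141\right) = 423$)
$\frac{1}{n{\left(49 \right)} - j} = \frac{1}{\frac{1}{15} \cdot 49 - 423} = \frac{1}{\frac{49}{15} - 423} = \frac{1}{- \frac{6296}{15}} = - \frac{15}{6296}$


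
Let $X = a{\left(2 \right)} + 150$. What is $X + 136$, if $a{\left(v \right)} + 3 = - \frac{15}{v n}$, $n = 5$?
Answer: $\frac{563}{2} \approx 281.5$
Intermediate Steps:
$a{\left(v \right)} = -3 - \frac{3}{v}$ ($a{\left(v \right)} = -3 - \frac{15}{v 5} = -3 - \frac{15}{5 v} = -3 - 15 \frac{1}{5 v} = -3 - \frac{3}{v}$)
$X = \frac{291}{2}$ ($X = \left(-3 - \frac{3}{2}\right) + 150 = - \frac{9}{2} + 150 = \frac{291}{2} \approx 145.5$)
$X + 136 = \frac{291}{2} + 136 = \frac{563}{2}$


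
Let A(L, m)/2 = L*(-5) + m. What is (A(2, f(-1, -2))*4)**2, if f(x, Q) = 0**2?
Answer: 6400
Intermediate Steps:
f(x, Q) = 0
A(L, m) = -10*L + 2*m (A(L, m) = 2*(L*(-5) + m) = 2*(-5*L + m) = 2*(m - 5*L) = -10*L + 2*m)
(A(2, f(-1, -2))*4)**2 = ((-10*2 + 2*0)*4)**2 = ((-20 + 0)*4)**2 = (-20*4)**2 = (-80)**2 = 6400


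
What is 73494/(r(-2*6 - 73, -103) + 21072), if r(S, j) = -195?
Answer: 24498/6959 ≈ 3.5203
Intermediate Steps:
73494/(r(-2*6 - 73, -103) + 21072) = 73494/(-195 + 21072) = 73494/20877 = 73494*(1/20877) = 24498/6959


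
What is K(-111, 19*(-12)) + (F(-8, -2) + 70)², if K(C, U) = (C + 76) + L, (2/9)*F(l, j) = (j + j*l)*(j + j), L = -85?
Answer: 33004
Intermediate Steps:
F(l, j) = 9*j*(j + j*l) (F(l, j) = 9*((j + j*l)*(j + j))/2 = 9*((j + j*l)*(2*j))/2 = 9*(2*j*(j + j*l))/2 = 9*j*(j + j*l))
K(C, U) = -9 + C (K(C, U) = (C + 76) - 85 = (76 + C) - 85 = -9 + C)
K(-111, 19*(-12)) + (F(-8, -2) + 70)² = (-9 - 111) + (9*(-2)²*(1 - 8) + 70)² = -120 + (9*4*(-7) + 70)² = -120 + (-252 + 70)² = -120 + (-182)² = -120 + 33124 = 33004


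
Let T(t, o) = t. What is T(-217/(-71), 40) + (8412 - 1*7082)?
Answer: 94647/71 ≈ 1333.1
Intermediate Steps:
T(-217/(-71), 40) + (8412 - 1*7082) = -217/(-71) + (8412 - 1*7082) = -217*(-1/71) + (8412 - 7082) = 217/71 + 1330 = 94647/71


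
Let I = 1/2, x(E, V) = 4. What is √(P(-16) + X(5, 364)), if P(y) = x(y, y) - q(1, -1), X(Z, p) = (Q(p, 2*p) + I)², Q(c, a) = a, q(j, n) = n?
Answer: √2122869/2 ≈ 728.50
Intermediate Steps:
I = ½ ≈ 0.50000
X(Z, p) = (½ + 2*p)² (X(Z, p) = (2*p + ½)² = (½ + 2*p)²)
P(y) = 5 (P(y) = 4 - 1*(-1) = 4 + 1 = 5)
√(P(-16) + X(5, 364)) = √(5 + (1 + 4*364)²/4) = √(5 + (1 + 1456)²/4) = √(5 + (¼)*1457²) = √(5 + (¼)*2122849) = √(5 + 2122849/4) = √(2122869/4) = √2122869/2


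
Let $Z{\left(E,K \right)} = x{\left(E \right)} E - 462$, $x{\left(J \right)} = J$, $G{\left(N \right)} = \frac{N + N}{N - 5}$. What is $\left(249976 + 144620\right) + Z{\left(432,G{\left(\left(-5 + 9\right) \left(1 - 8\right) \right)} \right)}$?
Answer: $580758$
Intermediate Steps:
$G{\left(N \right)} = \frac{2 N}{-5 + N}$
$Z{\left(E,K \right)} = -462 + E^{2}$ ($Z{\left(E,K \right)} = E E - 462 = E^{2} - 462 = -462 + E^{2}$)
$\left(249976 + 144620\right) + Z{\left(432,G{\left(\left(-5 + 9\right) \left(1 - 8\right) \right)} \right)} = \left(249976 + 144620\right) - \left(462 - 432^{2}\right) = 394596 + \left(-462 + 186624\right) = 394596 + 186162 = 580758$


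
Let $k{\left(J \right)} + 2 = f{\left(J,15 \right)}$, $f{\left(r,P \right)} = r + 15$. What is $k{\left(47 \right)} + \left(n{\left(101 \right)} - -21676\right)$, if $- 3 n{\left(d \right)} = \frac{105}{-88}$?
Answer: $\frac{1912803}{88} \approx 21736.0$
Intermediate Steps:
$n{\left(d \right)} = \frac{35}{88}$ ($n{\left(d \right)} = - \frac{105 \frac{1}{-88}}{3} = - \frac{105 \left(- \frac{1}{88}\right)}{3} = \left(- \frac{1}{3}\right) \left(- \frac{105}{88}\right) = \frac{35}{88}$)
$f{\left(r,P \right)} = 15 + r$
$k{\left(J \right)} = 13 + J$ ($k{\left(J \right)} = -2 + \left(15 + J\right) = 13 + J$)
$k{\left(47 \right)} + \left(n{\left(101 \right)} - -21676\right) = \left(13 + 47\right) + \left(\frac{35}{88} - -21676\right) = 60 + \left(\frac{35}{88} + 21676\right) = 60 + \frac{1907523}{88} = \frac{1912803}{88}$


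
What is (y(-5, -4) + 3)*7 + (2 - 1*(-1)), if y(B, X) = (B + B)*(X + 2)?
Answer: 164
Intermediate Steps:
y(B, X) = 2*B*(2 + X) (y(B, X) = (2*B)*(2 + X) = 2*B*(2 + X))
(y(-5, -4) + 3)*7 + (2 - 1*(-1)) = (2*(-5)*(2 - 4) + 3)*7 + (2 - 1*(-1)) = (2*(-5)*(-2) + 3)*7 + (2 + 1) = (20 + 3)*7 + 3 = 23*7 + 3 = 161 + 3 = 164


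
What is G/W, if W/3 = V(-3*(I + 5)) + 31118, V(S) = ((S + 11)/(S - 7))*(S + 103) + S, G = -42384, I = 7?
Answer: -607504/1338201 ≈ -0.45397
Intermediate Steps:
V(S) = S + (11 + S)*(103 + S)/(-7 + S) (V(S) = ((11 + S)/(-7 + S))*(103 + S) + S = (11 + S)*(103 + S)/(-7 + S) + S = S + (11 + S)*(103 + S)/(-7 + S))
W = 4014603/43 (W = 3*((1133 + 2*(-3*(7 + 5))² + 107*(-3*(7 + 5)))/(-7 - 3*(7 + 5)) + 31118) = 3*((1133 + 2*(-3*12)² + 107*(-3*12))/(-7 - 3*12) + 31118) = 3*((1133 + 2*(-36)² + 107*(-36))/(-7 - 36) + 31118) = 3*((1133 + 2*1296 - 3852)/(-43) + 31118) = 3*(-(1133 + 2592 - 3852)/43 + 31118) = 3*(-1/43*(-127) + 31118) = 3*(127/43 + 31118) = 3*(1338201/43) = 4014603/43 ≈ 93363.)
G/W = -42384/4014603/43 = -42384*43/4014603 = -607504/1338201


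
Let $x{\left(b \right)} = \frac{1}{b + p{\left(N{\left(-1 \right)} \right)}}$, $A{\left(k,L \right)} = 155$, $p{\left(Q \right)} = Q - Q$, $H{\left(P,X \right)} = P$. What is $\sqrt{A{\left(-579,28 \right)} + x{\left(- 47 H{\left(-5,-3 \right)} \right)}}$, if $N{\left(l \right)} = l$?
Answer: $\frac{\sqrt{8560110}}{235} \approx 12.45$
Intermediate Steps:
$p{\left(Q \right)} = 0$
$x{\left(b \right)} = \frac{1}{b}$ ($x{\left(b \right)} = \frac{1}{b + 0} = \frac{1}{b}$)
$\sqrt{A{\left(-579,28 \right)} + x{\left(- 47 H{\left(-5,-3 \right)} \right)}} = \sqrt{155 + \frac{1}{\left(-47\right) \left(-5\right)}} = \sqrt{155 + \frac{1}{235}} = \sqrt{\frac{36426}{235}} = \frac{\sqrt{8560110}}{235}$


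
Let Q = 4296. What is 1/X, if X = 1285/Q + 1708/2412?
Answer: 863496/869749 ≈ 0.99281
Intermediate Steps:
X = 869749/863496 (X = 1285/4296 + 1708/2412 = 1285*(1/4296) + 1708*(1/2412) = 1285/4296 + 427/603 = 869749/863496 ≈ 1.0072)
1/X = 1/(869749/863496) = 863496/869749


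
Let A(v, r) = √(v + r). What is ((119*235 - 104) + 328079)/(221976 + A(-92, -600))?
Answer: 19752534360/12318336317 - 177970*I*√173/12318336317 ≈ 1.6035 - 0.00019003*I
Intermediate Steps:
A(v, r) = √(r + v)
((119*235 - 104) + 328079)/(221976 + A(-92, -600)) = ((119*235 - 104) + 328079)/(221976 + √(-600 - 92)) = ((27965 - 104) + 328079)/(221976 + √(-692)) = (27861 + 328079)/(221976 + 2*I*√173) = 355940/(221976 + 2*I*√173)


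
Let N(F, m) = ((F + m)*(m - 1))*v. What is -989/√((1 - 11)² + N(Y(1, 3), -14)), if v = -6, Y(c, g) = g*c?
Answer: 989*I*√890/890 ≈ 33.151*I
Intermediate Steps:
Y(c, g) = c*g
N(F, m) = -6*(-1 + m)*(F + m) (N(F, m) = ((F + m)*(m - 1))*(-6) = ((F + m)*(-1 + m))*(-6) = ((-1 + m)*(F + m))*(-6) = -6*(-1 + m)*(F + m))
-989/√((1 - 11)² + N(Y(1, 3), -14)) = -989/√((1 - 11)² + (-6*(-14)² + 6*(1*3) + 6*(-14) - 6*1*3*(-14))) = -989/√((-10)² + (-6*196 + 6*3 - 84 - 6*3*(-14))) = -989/√(100 + (-1176 + 18 - 84 + 252)) = -989/√(100 - 990) = -989*(-I*√890/890) = -(-989)*I*√890/890 = 989*I*√890/890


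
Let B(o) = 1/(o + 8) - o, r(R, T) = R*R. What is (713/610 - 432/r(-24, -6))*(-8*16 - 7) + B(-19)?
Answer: -101015/2684 ≈ -37.636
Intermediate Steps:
r(R, T) = R**2
B(o) = 1/(8 + o) - o
(713/610 - 432/r(-24, -6))*(-8*16 - 7) + B(-19) = (713/610 - 432/((-24)**2))*(-8*16 - 7) + (1 - 1*(-19)**2 - 8*(-19))/(8 - 19) = (713*(1/610) - 432/576)*(-128 - 7) + (1 - 1*361 + 152)/(-11) = (713/610 - 432*1/576)*(-135) - (1 - 361 + 152)/11 = (713/610 - 3/4)*(-135) - 1/11*(-208) = (511/1220)*(-135) + 208/11 = -13797/244 + 208/11 = -101015/2684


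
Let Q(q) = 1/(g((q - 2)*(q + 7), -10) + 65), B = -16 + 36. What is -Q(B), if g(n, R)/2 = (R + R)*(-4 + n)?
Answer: 1/19215 ≈ 5.2043e-5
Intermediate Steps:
g(n, R) = 4*R*(-4 + n) (g(n, R) = 2*((R + R)*(-4 + n)) = 2*((2*R)*(-4 + n)) = 2*(2*R*(-4 + n)) = 4*R*(-4 + n))
B = 20
Q(q) = 1/(225 - 40*(-2 + q)*(7 + q)) (Q(q) = 1/(4*(-10)*(-4 + (q - 2)*(q + 7)) + 65) = 1/(4*(-10)*(-4 + (-2 + q)*(7 + q)) + 65) = 1/((160 - 40*(-2 + q)*(7 + q)) + 65) = 1/(225 - 40*(-2 + q)*(7 + q)))
-Q(B) = -(-1)/(-785 + 40*20² + 200*20) = -(-1)/(-785 + 40*400 + 4000) = -(-1)/(-785 + 16000 + 4000) = -(-1)/19215 = -1*(-1/19215) = 1/19215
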